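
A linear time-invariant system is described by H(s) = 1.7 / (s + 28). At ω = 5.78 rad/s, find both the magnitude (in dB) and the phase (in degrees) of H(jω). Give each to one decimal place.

|H| = -24.5 dB, ∠H = -11.7°

|j5.78 + 28| = √(5.78² + 28²) = 28.59
|H(j5.78)| = 1.7 / 28.59 = 0.059461
20 log₁₀(0.059461) = -24.52 dB
∠(j5.78 + 28) = arctan(5.78/28) = 11.66°
∠H(j5.78) = −11.66° = -11.66°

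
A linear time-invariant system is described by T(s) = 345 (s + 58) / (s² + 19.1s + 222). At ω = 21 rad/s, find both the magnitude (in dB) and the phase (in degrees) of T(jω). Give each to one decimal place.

|T| = 33.4 dB, ∠T = -98.7°

|j21 + 58| = √(21² + 58²) = 61.68
|(j21)² + 19.1(j21) + 222| = |-219 + j401.1| = 457
|T(j21)| = 345 × 61.68 / 457 = 46.568
20 log₁₀(46.568) = 33.36 dB
∠(j21 + 58) = arctan(21/58) = 19.90°
∠[(j21)² + 19.1(j21) + 222] = ∠[-219 + j401.1] = 118.63°
∠T(j21) = 19.90° − 118.63° = -98.73°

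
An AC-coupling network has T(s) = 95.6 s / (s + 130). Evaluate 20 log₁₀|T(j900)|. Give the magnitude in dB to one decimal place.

|j900| = 900
|j900 + 130| = √(900² + 130²) = 909.3
|T(j900)| = 95.6 × 900 / 909.3 = 94.618
20 log₁₀(94.618) = 39.52 dB

39.5 dB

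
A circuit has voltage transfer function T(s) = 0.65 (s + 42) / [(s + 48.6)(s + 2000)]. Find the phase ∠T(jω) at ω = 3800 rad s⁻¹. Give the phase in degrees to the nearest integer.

-62°

∠(j3800 + 42) = arctan(3800/42) = 89.37°
∠(j3800 + 48.6) = arctan(3800/48.6) = 89.27°
∠(j3800 + 2000) = arctan(3800/2000) = 62.24°
∠T(j3800) = 89.37° − (89.27° + 62.24°) = -62.14°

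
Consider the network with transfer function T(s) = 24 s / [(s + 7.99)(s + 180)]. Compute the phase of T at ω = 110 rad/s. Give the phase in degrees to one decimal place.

-27.3°

∠(j110) = 90.00°
∠(j110 + 7.99) = arctan(110/7.99) = 85.85°
∠(j110 + 180) = arctan(110/180) = 31.43°
∠T(j110) = 90.00° − (85.85° + 31.43°) = -27.28°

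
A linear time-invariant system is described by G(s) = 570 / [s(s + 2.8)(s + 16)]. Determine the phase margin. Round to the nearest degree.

8°

Gain crossover: |G(jω)| = 1 at ω ≈ 5.48 rad/s.
∠G(j5.48) = −90° − arctan(5.48/2.8) − arctan(5.48/16) ≈ -171.83°
PM = 180° + (-171.83°) = 8.17°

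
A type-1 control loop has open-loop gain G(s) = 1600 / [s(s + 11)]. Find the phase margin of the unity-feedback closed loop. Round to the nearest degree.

Gain crossover: |G(jω)| = 1 at ω ≈ 39.3 rad s⁻¹.
∠G(j39.3) = −90° − arctan(39.3/11) ≈ -164.34°
PM = 180° + (-164.34°) = 15.66°

16°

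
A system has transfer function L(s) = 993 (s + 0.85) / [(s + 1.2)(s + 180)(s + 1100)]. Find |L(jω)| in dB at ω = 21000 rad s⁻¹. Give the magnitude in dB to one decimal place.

-113.0 dB

|j21000 + 0.85| = √(21000² + 0.85²) = 2.1e+04
|j21000 + 1.2| = √(21000² + 1.2²) = 2.1e+04
|j21000 + 180| = √(21000² + 180²) = 2.1e+04
|j21000 + 1100| = √(21000² + 1100²) = 2.103e+04
|L(j21000)| = 993 × 2.1e+04 / (2.1e+04 × 2.1e+04 × 2.103e+04) = 2.2485e-06
20 log₁₀(2.2485e-06) = -112.96 dB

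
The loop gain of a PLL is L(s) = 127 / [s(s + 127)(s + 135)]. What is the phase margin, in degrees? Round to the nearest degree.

Gain crossover: |L(jω)| = 1 at ω ≈ 0.00741 rad/s.
∠L(j0.00741) = −90° − arctan(0.00741/127) − arctan(0.00741/135) ≈ -90.01°
PM = 180° + (-90.01°) = 89.99°

90°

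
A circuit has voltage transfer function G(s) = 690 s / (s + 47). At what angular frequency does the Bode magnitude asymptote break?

47 rad/s

The single real pole at s = −47 gives a corner at ω = 47 rad/s.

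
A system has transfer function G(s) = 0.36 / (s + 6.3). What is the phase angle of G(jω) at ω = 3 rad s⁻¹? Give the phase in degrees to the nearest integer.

∠(j3 + 6.3) = arctan(3/6.3) = 25.46°
∠G(j3) = −25.46° = -25.46°

-25°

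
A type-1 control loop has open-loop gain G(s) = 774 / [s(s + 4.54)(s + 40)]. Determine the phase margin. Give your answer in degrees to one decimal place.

48.3 deg

Gain crossover: |G(jω)| = 1 at ω ≈ 3.4 rad s⁻¹.
∠G(j3.4) = −90° − arctan(3.4/4.54) − arctan(3.4/40) ≈ -131.68°
PM = 180° + (-131.68°) = 48.32°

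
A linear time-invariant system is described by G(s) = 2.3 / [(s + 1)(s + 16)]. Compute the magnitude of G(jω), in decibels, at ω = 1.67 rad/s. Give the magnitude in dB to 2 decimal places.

|j1.67 + 1| = √(1.67² + 1²) = 1.947
|j1.67 + 16| = √(1.67² + 16²) = 16.09
|G(j1.67)| = 2.3 / (1.947 × 16.09) = 0.073451
20 log₁₀(0.073451) = -22.680 dB

-22.68 dB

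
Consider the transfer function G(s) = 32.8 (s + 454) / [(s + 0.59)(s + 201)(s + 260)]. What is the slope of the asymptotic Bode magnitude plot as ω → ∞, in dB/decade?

-40 dB/decade

With 1 zero and 3 poles, the high-frequency asymptotic slope is 20 × (1 − 3) = -40 dB/decade.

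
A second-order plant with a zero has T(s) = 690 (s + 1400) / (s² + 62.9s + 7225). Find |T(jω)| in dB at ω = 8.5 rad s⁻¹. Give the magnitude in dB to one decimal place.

42.6 dB

|j8.5 + 1400| = √(8.5² + 1400²) = 1400
|(j8.5)² + 62.9(j8.5) + 7225| = |7152.8 + j534.65| = 7173
|T(j8.5)| = 690 × 1400 / 7173 = 134.68
20 log₁₀(134.68) = 42.59 dB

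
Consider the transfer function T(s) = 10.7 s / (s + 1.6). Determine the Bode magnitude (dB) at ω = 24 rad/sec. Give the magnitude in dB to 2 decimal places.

|j24| = 24
|j24 + 1.6| = √(24² + 1.6²) = 24.05
|T(j24)| = 10.7 × 24 / 24.05 = 10.676
20 log₁₀(10.676) = 20.568 dB

20.57 dB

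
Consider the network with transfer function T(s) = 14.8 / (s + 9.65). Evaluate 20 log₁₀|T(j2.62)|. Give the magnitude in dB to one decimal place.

3.4 dB

|j2.62 + 9.65| = √(2.62² + 9.65²) = 9.999
|T(j2.62)| = 14.8 / 9.999 = 1.4801
20 log₁₀(1.4801) = 3.41 dB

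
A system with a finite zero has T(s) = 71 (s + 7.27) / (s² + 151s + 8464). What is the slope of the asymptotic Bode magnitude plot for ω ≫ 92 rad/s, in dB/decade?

With 1 zero and 2 poles, the high-frequency asymptotic slope is 20 × (1 − 2) = -20 dB/decade.

-20 dB/decade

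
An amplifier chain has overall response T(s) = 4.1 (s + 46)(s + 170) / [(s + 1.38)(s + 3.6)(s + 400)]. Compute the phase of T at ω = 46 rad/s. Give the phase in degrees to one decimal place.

-120.2°

∠(j46 + 46) = arctan(46/46) = 45.00°
∠(j46 + 170) = arctan(46/170) = 15.14°
∠(j46 + 1.38) = arctan(46/1.38) = 88.28°
∠(j46 + 3.6) = arctan(46/3.6) = 85.53°
∠(j46 + 400) = arctan(46/400) = 6.56°
∠T(j46) = 45.00° + 15.14° − (88.28° + 85.53° + 6.56°) = -120.23°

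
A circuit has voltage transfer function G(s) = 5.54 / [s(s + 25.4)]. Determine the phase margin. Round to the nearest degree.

90 deg

Gain crossover: |G(jω)| = 1 at ω ≈ 0.218 rad s⁻¹.
∠G(j0.218) = −90° − arctan(0.218/25.4) ≈ -90.49°
PM = 180° + (-90.49°) = 89.51°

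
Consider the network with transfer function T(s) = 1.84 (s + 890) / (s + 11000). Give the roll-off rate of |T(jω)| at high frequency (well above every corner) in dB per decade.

With 1 zero and 1 pole, the high-frequency asymptotic slope is 20 × (1 − 1) = 0 dB/decade.

0 dB/decade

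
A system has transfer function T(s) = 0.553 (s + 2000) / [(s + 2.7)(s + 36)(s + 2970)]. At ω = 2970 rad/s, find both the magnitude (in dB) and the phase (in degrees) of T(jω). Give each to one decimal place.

|j2970 + 2000| = √(2970² + 2000²) = 3581
|j2970 + 2.7| = √(2970² + 2.7²) = 2970
|j2970 + 36| = √(2970² + 36²) = 2970
|j2970 + 2970| = √(2970² + 2970²) = 4200
|T(j2970)| = 0.553 × 3581 / (2970 × 2970 × 4200) = 5.344e-08
20 log₁₀(5.344e-08) = -145.44 dB
∠(j2970 + 2000) = arctan(2970/2000) = 56.04°
∠(j2970 + 2.7) = arctan(2970/2.7) = 89.95°
∠(j2970 + 36) = arctan(2970/36) = 89.31°
∠(j2970 + 2970) = arctan(2970/2970) = 45.00°
∠T(j2970) = 56.04° − (89.95° + 89.31° + 45.00°) = -168.21°

|T| = -145.4 dB, ∠T = -168.2 deg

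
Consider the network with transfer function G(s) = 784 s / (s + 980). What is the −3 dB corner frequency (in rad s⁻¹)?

980 rad s⁻¹

For a single-pole high-pass, the −3 dB point is at the pole: ω = 980 rad s⁻¹.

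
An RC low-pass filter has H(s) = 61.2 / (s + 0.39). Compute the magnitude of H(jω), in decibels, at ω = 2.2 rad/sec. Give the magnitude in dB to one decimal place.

28.8 dB

|j2.2 + 0.39| = √(2.2² + 0.39²) = 2.234
|H(j2.2)| = 61.2 / 2.234 = 27.391
20 log₁₀(27.391) = 28.75 dB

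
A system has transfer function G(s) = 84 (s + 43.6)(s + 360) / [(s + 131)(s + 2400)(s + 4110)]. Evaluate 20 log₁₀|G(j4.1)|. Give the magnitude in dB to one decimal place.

|j4.1 + 43.6| = √(4.1² + 43.6²) = 43.79
|j4.1 + 360| = √(4.1² + 360²) = 360
|j4.1 + 131| = √(4.1² + 131²) = 131.1
|j4.1 + 2400| = √(4.1² + 2400²) = 2400
|j4.1 + 4110| = √(4.1² + 4110²) = 4110
|G(j4.1)| = 84 × 43.79 × 360 / (131.1 × 2400 × 4110) = 0.0010244
20 log₁₀(0.0010244) = -59.79 dB

-59.8 dB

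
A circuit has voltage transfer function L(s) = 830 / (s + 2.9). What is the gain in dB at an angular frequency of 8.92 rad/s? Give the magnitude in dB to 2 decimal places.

38.94 dB

|j8.92 + 2.9| = √(8.92² + 2.9²) = 9.38
|L(j8.92)| = 830 / 9.38 = 88.49
20 log₁₀(88.49) = 38.938 dB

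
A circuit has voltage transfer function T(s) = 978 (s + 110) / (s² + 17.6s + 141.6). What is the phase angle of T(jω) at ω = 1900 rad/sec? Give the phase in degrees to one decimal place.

∠(j1900 + 110) = arctan(1900/110) = 86.69°
∠[(j1900)² + 17.6(j1900) + 141.6] = ∠[-3.6099e+06 + j33440] = 179.47°
∠T(j1900) = 86.69° − 179.47° = -92.78°

-92.8°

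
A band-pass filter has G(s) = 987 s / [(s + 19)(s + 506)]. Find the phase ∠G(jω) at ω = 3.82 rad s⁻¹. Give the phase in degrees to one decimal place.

78.2°

∠(j3.82) = 90.00°
∠(j3.82 + 19) = arctan(3.82/19) = 11.37°
∠(j3.82 + 506) = arctan(3.82/506) = 0.43°
∠G(j3.82) = 90.00° − (11.37° + 0.43°) = 78.20°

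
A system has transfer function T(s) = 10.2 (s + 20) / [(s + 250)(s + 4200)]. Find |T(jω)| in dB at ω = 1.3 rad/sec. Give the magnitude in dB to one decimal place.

-74.2 dB

|j1.3 + 20| = √(1.3² + 20²) = 20.04
|j1.3 + 250| = √(1.3² + 250²) = 250
|j1.3 + 4200| = √(1.3² + 4200²) = 4200
|T(j1.3)| = 10.2 × 20.04 / (250 × 4200) = 0.00019469
20 log₁₀(0.00019469) = -74.21 dB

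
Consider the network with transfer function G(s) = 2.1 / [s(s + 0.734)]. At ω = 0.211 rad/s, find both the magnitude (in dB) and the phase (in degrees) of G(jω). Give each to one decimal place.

|j0.211 + 0.734| = √(0.211² + 0.734²) = 0.7637
|j0.211| = 0.211
|G(j0.211)| = 2.1 / (0.7637 × 0.211) = 13.032
20 log₁₀(13.032) = 22.30 dB
∠(j0.211 + 0.734) = arctan(0.211/0.734) = 16.04°
∠(j0.211) = 90.00°
∠G(j0.211) = − (16.04° + 90.00°) = -106.04°

|G| = 22.3 dB, ∠G = -106.0°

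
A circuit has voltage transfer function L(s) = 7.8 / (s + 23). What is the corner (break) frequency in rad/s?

23 rad/s

The single real pole at s = −23 gives a corner at ω = 23 rad/s.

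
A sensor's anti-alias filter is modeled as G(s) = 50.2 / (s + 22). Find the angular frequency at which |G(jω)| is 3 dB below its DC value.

22 rad/s

For a single-pole low-pass, the −3 dB point is at the pole: ω = 22 rad/s.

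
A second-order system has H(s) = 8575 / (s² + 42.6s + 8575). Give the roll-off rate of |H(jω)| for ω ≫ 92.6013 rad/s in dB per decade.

With 0 zeros and 2 poles, the high-frequency asymptotic slope is 20 × (0 − 2) = -40 dB/decade.

-40 dB/decade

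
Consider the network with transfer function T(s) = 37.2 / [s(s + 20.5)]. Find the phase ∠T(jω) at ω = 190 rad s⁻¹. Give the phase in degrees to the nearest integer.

-174°

∠(j190 + 20.5) = arctan(190/20.5) = 83.84°
∠(j190) = 90.00°
∠T(j190) = − (83.84° + 90.00°) = -173.84°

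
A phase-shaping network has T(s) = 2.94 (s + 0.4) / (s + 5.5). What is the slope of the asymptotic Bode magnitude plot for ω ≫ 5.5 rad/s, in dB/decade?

With 1 zero and 1 pole, the high-frequency asymptotic slope is 20 × (1 − 1) = 0 dB/decade.

0 dB/decade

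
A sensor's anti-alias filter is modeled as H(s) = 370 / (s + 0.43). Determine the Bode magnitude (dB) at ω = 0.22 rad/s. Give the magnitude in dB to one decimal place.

57.7 dB

|j0.22 + 0.43| = √(0.22² + 0.43²) = 0.483
|H(j0.22)| = 370 / 0.483 = 766.03
20 log₁₀(766.03) = 57.68 dB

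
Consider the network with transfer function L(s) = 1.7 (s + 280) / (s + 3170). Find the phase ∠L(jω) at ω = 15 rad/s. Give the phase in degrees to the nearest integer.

3°

∠(j15 + 280) = arctan(15/280) = 3.07°
∠(j15 + 3170) = arctan(15/3170) = 0.27°
∠L(j15) = 3.07° − 0.27° = 2.80°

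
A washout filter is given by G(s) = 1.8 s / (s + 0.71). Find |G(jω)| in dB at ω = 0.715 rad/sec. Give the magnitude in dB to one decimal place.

2.1 dB

|j0.715| = 0.715
|j0.715 + 0.71| = √(0.715² + 0.71²) = 1.008
|G(j0.715)| = 1.8 × 0.715 / 1.008 = 1.2773
20 log₁₀(1.2773) = 2.13 dB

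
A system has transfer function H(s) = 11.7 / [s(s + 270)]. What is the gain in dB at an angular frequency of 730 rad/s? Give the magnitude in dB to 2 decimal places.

|j730 + 270| = √(730² + 270²) = 778.3
|j730| = 730
|H(j730)| = 11.7 / (778.3 × 730) = 2.0592e-05
20 log₁₀(2.0592e-05) = -93.726 dB

-93.73 dB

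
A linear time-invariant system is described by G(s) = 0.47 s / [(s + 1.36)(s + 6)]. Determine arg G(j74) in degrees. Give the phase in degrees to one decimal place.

∠(j74) = 90.00°
∠(j74 + 1.36) = arctan(74/1.36) = 88.95°
∠(j74 + 6) = arctan(74/6) = 85.36°
∠G(j74) = 90.00° − (88.95° + 85.36°) = -84.31°

-84.3 deg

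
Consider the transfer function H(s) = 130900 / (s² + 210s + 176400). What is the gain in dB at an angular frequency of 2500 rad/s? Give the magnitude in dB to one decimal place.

|(j2500)² + 210(j2500) + 176400| = |-6.0736e+06 + j5.25e+05| = 6.096e+06
|H(j2500)| = 130900 / 6.096e+06 = 0.021472
20 log₁₀(0.021472) = -33.36 dB

-33.4 dB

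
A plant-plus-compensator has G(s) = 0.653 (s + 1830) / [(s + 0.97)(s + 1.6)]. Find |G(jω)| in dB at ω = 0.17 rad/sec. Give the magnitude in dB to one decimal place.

57.5 dB

|j0.17 + 1830| = √(0.17² + 1830²) = 1830
|j0.17 + 0.97| = √(0.17² + 0.97²) = 0.9848
|j0.17 + 1.6| = √(0.17² + 1.6²) = 1.609
|G(j0.17)| = 0.653 × 1830 / (0.9848 × 1.609) = 754.16
20 log₁₀(754.16) = 57.55 dB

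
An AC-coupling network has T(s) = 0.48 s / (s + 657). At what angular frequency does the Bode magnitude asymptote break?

657 rad/sec

The single real pole at s = −657 gives a corner at ω = 657 rad/sec.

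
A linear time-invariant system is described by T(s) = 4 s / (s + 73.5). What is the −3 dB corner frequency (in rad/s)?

73.5 rad/s

For a single-pole high-pass, the −3 dB point is at the pole: ω = 73.5 rad/s.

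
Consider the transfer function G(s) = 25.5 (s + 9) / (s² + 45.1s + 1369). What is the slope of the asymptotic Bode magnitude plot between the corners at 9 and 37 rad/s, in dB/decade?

20 dB/decade

In this band the factors already past their corner are: zero at 9; net slope = 20 dB/decade.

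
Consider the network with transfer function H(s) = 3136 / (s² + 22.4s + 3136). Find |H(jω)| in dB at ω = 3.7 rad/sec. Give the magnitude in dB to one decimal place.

0.0 dB

|(j3.7)² + 22.4(j3.7) + 3136| = |3122.3 + j82.88| = 3123
|H(j3.7)| = 3136 / 3123 = 1.004
20 log₁₀(1.004) = 0.03 dB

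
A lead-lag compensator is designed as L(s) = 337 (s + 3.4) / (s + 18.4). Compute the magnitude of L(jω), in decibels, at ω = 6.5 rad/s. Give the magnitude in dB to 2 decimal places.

|j6.5 + 3.4| = √(6.5² + 3.4²) = 7.336
|j6.5 + 18.4| = √(6.5² + 18.4²) = 19.51
|L(j6.5)| = 337 × 7.336 / 19.51 = 126.68
20 log₁₀(126.68) = 42.054 dB

42.05 dB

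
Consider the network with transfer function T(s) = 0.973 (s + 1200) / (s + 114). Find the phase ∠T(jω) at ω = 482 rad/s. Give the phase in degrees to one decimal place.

∠(j482 + 1200) = arctan(482/1200) = 21.88°
∠(j482 + 114) = arctan(482/114) = 76.69°
∠T(j482) = 21.88° − 76.69° = -54.81°

-54.8°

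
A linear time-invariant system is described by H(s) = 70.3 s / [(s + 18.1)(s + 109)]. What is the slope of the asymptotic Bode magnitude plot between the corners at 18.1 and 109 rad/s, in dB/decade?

0 dB/decade

In this band the factors already past their corner are: 1 differentiator zero, pole at 18.1; net slope = 0 dB/decade.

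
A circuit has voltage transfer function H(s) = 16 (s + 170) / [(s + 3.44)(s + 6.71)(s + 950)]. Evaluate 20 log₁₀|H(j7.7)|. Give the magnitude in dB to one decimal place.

|j7.7 + 170| = √(7.7² + 170²) = 170.2
|j7.7 + 3.44| = √(7.7² + 3.44²) = 8.433
|j7.7 + 6.71| = √(7.7² + 6.71²) = 10.21
|j7.7 + 950| = √(7.7² + 950²) = 950
|H(j7.7)| = 16 × 170.2 / (8.433 × 10.21 × 950) = 0.033273
20 log₁₀(0.033273) = -29.56 dB

-29.6 dB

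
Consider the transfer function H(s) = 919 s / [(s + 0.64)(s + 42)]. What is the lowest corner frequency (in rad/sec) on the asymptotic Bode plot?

0.64 rad/sec

Break frequencies occur at each pole and zero magnitude: 0.64 rad/sec, 42 rad/sec.
The lowest is 0.64 rad/sec.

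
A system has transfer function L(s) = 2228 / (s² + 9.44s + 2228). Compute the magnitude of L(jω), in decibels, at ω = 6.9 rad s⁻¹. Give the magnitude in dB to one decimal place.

0.2 dB

|(j6.9)² + 9.44(j6.9) + 2228| = |2180.4 + j65.136| = 2181
|L(j6.9)| = 2228 / 2181 = 1.0214
20 log₁₀(1.0214) = 0.18 dB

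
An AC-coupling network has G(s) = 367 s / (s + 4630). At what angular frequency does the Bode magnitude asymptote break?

The single real pole at s = −4630 gives a corner at ω = 4630 rad/sec.

4630 rad/sec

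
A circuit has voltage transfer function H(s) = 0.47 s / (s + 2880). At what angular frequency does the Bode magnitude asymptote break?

2880 rad/s

The single real pole at s = −2880 gives a corner at ω = 2880 rad/s.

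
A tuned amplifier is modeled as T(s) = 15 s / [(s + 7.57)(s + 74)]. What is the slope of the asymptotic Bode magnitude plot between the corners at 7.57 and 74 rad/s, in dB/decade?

0 dB/decade

In this band the factors already past their corner are: 1 differentiator zero, pole at 7.57; net slope = 0 dB/decade.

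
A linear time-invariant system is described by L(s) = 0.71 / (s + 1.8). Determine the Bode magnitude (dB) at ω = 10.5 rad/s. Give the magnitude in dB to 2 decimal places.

|j10.5 + 1.8| = √(10.5² + 1.8²) = 10.65
|L(j10.5)| = 0.71 / 10.65 = 0.066647
20 log₁₀(0.066647) = -23.524 dB

-23.52 dB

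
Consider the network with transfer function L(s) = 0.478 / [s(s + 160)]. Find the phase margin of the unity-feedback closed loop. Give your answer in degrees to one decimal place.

90.0°

Gain crossover: |L(jω)| = 1 at ω ≈ 0.00299 rad/sec.
∠L(j0.00299) = −90° − arctan(0.00299/160) ≈ -90.00°
PM = 180° + (-90.00°) = 90.00°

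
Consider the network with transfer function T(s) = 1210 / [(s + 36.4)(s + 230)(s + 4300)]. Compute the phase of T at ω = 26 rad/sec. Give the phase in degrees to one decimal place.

∠(j26 + 36.4) = arctan(26/36.4) = 35.54°
∠(j26 + 230) = arctan(26/230) = 6.45°
∠(j26 + 4300) = arctan(26/4300) = 0.35°
∠T(j26) = − (35.54° + 6.45° + 0.35°) = -42.33°

-42.3°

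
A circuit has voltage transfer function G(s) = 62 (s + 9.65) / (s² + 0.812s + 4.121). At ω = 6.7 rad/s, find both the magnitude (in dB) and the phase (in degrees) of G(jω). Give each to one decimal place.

|G| = 25.0 dB, ∠G = -137.6°

|j6.7 + 9.65| = √(6.7² + 9.65²) = 11.75
|(j6.7)² + 0.812(j6.7) + 4.121| = |-40.769 + j5.4404| = 41.13
|G(j6.7)| = 62 × 11.75 / 41.13 = 17.709
20 log₁₀(17.709) = 24.96 dB
∠(j6.7 + 9.65) = arctan(6.7/9.65) = 34.77°
∠[(j6.7)² + 0.812(j6.7) + 4.121] = ∠[-40.769 + j5.4404] = 172.40°
∠G(j6.7) = 34.77° − 172.40° = -137.63°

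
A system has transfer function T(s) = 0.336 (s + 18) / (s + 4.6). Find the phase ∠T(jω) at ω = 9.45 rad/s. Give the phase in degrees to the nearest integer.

-36°

∠(j9.45 + 18) = arctan(9.45/18) = 27.70°
∠(j9.45 + 4.6) = arctan(9.45/4.6) = 64.04°
∠T(j9.45) = 27.70° − 64.04° = -36.34°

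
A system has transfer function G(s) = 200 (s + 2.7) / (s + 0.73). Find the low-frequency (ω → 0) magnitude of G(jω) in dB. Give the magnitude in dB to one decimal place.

G(0) = 200 × 2.7 / 0.73 = 739.73
20 log₁₀(739.73) = 57.38 dB

57.4 dB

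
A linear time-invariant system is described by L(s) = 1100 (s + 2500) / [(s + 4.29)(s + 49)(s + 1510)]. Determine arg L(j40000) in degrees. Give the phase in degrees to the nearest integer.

∠(j40000 + 2500) = arctan(40000/2500) = 86.42°
∠(j40000 + 4.29) = arctan(40000/4.29) = 89.99°
∠(j40000 + 49) = arctan(40000/49) = 89.93°
∠(j40000 + 1510) = arctan(40000/1510) = 87.84°
∠L(j40000) = 86.42° − (89.99° + 89.93° + 87.84°) = -181.34°

-181°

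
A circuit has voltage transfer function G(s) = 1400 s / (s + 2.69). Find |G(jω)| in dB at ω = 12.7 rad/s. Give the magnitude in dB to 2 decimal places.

62.73 dB

|j12.7| = 12.7
|j12.7 + 2.69| = √(12.7² + 2.69²) = 12.98
|G(j12.7)| = 1400 × 12.7 / 12.98 = 1369.6
20 log₁₀(1369.6) = 62.732 dB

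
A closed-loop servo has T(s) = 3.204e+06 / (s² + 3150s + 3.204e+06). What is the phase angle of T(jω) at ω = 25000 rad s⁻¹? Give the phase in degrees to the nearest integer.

∠[(j25000)² + 3150(j25000) + 3.204e+06] = ∠[-6.218e+08 + j7.875e+07] = 172.78°
∠T(j25000) = −172.78° = -172.78°

-173°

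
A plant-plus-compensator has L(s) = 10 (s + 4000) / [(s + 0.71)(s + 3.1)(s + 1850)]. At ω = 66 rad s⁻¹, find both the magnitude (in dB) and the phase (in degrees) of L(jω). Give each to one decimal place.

|L| = -46.1 dB, ∠L = -177.8 deg

|j66 + 4000| = √(66² + 4000²) = 4001
|j66 + 0.71| = √(66² + 0.71²) = 66
|j66 + 3.1| = √(66² + 3.1²) = 66.07
|j66 + 1850| = √(66² + 1850²) = 1851
|L(j66)| = 10 × 4001 / (66 × 66.07 × 1851) = 0.0049554
20 log₁₀(0.0049554) = -46.10 dB
∠(j66 + 4000) = arctan(66/4000) = 0.95°
∠(j66 + 0.71) = arctan(66/0.71) = 89.38°
∠(j66 + 3.1) = arctan(66/3.1) = 87.31°
∠(j66 + 1850) = arctan(66/1850) = 2.04°
∠L(j66) = 0.95° − (89.38° + 87.31° + 2.04°) = -177.79°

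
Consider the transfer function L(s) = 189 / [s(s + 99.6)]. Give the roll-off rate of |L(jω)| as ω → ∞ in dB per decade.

With 0 zeros and 2 poles, the high-frequency asymptotic slope is 20 × (0 − 2) = -40 dB/decade.

-40 dB/decade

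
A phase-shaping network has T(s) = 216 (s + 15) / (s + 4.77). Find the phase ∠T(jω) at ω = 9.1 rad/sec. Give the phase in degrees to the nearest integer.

∠(j9.1 + 15) = arctan(9.1/15) = 31.24°
∠(j9.1 + 4.77) = arctan(9.1/4.77) = 62.34°
∠T(j9.1) = 31.24° − 62.34° = -31.09°

-31°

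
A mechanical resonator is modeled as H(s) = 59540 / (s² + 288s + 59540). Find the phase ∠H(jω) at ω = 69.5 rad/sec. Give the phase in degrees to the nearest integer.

-20°

∠[(j69.5)² + 288(j69.5) + 59540] = ∠[54710 + j20016] = 20.10°
∠H(j69.5) = −20.10° = -20.10°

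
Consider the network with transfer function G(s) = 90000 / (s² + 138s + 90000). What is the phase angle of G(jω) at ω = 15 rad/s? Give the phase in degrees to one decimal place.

∠[(j15)² + 138(j15) + 90000] = ∠[89775 + j2070] = 1.32°
∠G(j15) = −1.32° = -1.32°

-1.3°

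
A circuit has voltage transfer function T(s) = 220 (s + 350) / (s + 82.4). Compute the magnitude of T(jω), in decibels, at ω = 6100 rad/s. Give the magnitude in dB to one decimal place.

|j6100 + 350| = √(6100² + 350²) = 6110
|j6100 + 82.4| = √(6100² + 82.4²) = 6101
|T(j6100)| = 220 × 6110 / 6101 = 220.34
20 log₁₀(220.34) = 46.86 dB

46.9 dB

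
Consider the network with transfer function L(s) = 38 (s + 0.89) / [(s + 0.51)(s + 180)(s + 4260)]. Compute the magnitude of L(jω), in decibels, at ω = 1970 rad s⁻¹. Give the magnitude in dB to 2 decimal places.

|j1970 + 0.89| = √(1970² + 0.89²) = 1970
|j1970 + 0.51| = √(1970² + 0.51²) = 1970
|j1970 + 180| = √(1970² + 180²) = 1978
|j1970 + 4260| = √(1970² + 4260²) = 4693
|L(j1970)| = 38 × 1970 / (1970 × 1978 × 4693) = 4.0928e-06
20 log₁₀(4.0928e-06) = -107.760 dB

-107.76 dB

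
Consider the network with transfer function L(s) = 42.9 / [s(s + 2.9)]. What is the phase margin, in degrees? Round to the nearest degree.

25°

Gain crossover: |L(jω)| = 1 at ω ≈ 6.24 rad/sec.
∠L(j6.24) = −90° − arctan(6.24/2.9) ≈ -155.06°
PM = 180° + (-155.06°) = 24.94°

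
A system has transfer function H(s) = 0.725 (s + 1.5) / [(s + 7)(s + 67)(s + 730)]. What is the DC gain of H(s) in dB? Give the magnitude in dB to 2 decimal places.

-109.96 dB

H(0) = 0.725 × 1.5 / (7 × 67 × 730) = 3.1764e-06
20 log₁₀(3.1764e-06) = -109.961 dB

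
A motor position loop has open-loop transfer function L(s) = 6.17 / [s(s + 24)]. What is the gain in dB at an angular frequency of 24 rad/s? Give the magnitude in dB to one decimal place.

-42.4 dB

|j24 + 24| = √(24² + 24²) = 33.94
|j24| = 24
|L(j24)| = 6.17 / (33.94 × 24) = 0.0075744
20 log₁₀(0.0075744) = -42.41 dB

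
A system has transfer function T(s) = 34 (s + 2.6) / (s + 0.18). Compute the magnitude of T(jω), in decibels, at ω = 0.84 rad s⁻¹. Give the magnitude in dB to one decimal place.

|j0.84 + 2.6| = √(0.84² + 2.6²) = 2.732
|j0.84 + 0.18| = √(0.84² + 0.18²) = 0.8591
|T(j0.84)| = 34 × 2.732 / 0.8591 = 108.14
20 log₁₀(108.14) = 40.68 dB

40.7 dB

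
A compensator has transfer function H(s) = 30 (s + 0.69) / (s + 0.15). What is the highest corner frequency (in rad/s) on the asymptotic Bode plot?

Break frequencies occur at each pole and zero magnitude: 0.15 rad/s, 0.69 rad/s.
The highest is 0.69 rad/s.

0.69 rad/s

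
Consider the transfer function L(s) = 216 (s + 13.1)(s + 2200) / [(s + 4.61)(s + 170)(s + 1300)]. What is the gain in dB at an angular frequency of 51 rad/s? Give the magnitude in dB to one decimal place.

|j51 + 13.1| = √(51² + 13.1²) = 52.66
|j51 + 2200| = √(51² + 2200²) = 2201
|j51 + 4.61| = √(51² + 4.61²) = 51.21
|j51 + 170| = √(51² + 170²) = 177.5
|j51 + 1300| = √(51² + 1300²) = 1301
|L(j51)| = 216 × 52.66 × 2201 / (51.21 × 177.5 × 1301) = 2.1167
20 log₁₀(2.1167) = 6.51 dB

6.5 dB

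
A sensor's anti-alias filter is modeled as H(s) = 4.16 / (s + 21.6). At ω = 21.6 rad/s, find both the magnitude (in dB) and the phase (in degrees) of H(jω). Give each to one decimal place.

|j21.6 + 21.6| = √(21.6² + 21.6²) = 30.55
|H(j21.6)| = 4.16 / 30.55 = 0.13618
20 log₁₀(0.13618) = -17.32 dB
∠(j21.6 + 21.6) = arctan(21.6/21.6) = 45.00°
∠H(j21.6) = −45.00° = -45.00°

|H| = -17.3 dB, ∠H = -45.0°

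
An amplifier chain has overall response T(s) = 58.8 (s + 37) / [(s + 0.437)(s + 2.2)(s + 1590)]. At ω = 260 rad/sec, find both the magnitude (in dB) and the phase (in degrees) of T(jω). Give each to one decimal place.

|T| = -77.0 dB, ∠T = -106.8°

|j260 + 37| = √(260² + 37²) = 262.6
|j260 + 0.437| = √(260² + 0.437²) = 260
|j260 + 2.2| = √(260² + 2.2²) = 260
|j260 + 1590| = √(260² + 1590²) = 1611
|T(j260)| = 58.8 × 262.6 / (260 × 260 × 1611) = 0.00014178
20 log₁₀(0.00014178) = -76.97 dB
∠(j260 + 37) = arctan(260/37) = 81.90°
∠(j260 + 0.437) = arctan(260/0.437) = 89.90°
∠(j260 + 2.2) = arctan(260/2.2) = 89.52°
∠(j260 + 1590) = arctan(260/1590) = 9.29°
∠T(j260) = 81.90° − (89.90° + 89.52° + 9.29°) = -106.81°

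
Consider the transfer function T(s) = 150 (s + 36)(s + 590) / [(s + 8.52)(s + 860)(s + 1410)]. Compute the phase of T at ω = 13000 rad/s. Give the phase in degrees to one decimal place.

∠(j13000 + 36) = arctan(13000/36) = 89.84°
∠(j13000 + 590) = arctan(13000/590) = 87.40°
∠(j13000 + 8.52) = arctan(13000/8.52) = 89.96°
∠(j13000 + 860) = arctan(13000/860) = 86.22°
∠(j13000 + 1410) = arctan(13000/1410) = 83.81°
∠T(j13000) = 89.84° + 87.40° − (89.96° + 86.22° + 83.81°) = -82.74°

-82.7°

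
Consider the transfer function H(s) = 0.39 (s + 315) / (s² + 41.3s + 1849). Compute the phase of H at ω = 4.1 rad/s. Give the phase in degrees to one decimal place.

-4.5°

∠(j4.1 + 315) = arctan(4.1/315) = 0.75°
∠[(j4.1)² + 41.3(j4.1) + 1849] = ∠[1832.2 + j169.33] = 5.28°
∠H(j4.1) = 0.75° − 5.28° = -4.53°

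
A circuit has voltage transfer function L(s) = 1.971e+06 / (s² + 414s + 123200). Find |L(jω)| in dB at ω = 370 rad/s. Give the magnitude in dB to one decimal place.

22.2 dB

|(j370)² + 414(j370) + 123200| = |-13700 + j1.5318e+05| = 1.538e+05
|L(j370)| = 1.971e+06 / 1.538e+05 = 12.816
20 log₁₀(12.816) = 22.16 dB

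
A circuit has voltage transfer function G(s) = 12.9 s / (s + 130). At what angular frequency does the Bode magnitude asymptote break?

130 rad s⁻¹

The single real pole at s = −130 gives a corner at ω = 130 rad s⁻¹.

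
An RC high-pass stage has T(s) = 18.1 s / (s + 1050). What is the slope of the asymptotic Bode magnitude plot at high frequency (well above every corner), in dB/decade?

With 1 zero and 1 pole, the high-frequency asymptotic slope is 20 × (1 − 1) = 0 dB/decade.

0 dB/decade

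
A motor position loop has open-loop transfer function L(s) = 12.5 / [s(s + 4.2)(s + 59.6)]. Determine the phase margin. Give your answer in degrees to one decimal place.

89.3°

Gain crossover: |L(jω)| = 1 at ω ≈ 0.0499 rad/s.
∠L(j0.0499) = −90° − arctan(0.0499/4.2) − arctan(0.0499/59.6) ≈ -90.73°
PM = 180° + (-90.73°) = 89.27°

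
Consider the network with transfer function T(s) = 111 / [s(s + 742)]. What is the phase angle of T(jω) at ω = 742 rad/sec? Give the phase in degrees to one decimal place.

-135.0°

∠(j742 + 742) = arctan(742/742) = 45.00°
∠(j742) = 90.00°
∠T(j742) = − (45.00° + 90.00°) = -135.00°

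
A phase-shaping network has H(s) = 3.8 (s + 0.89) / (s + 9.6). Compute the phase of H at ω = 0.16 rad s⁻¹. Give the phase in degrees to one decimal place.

∠(j0.16 + 0.89) = arctan(0.16/0.89) = 10.19°
∠(j0.16 + 9.6) = arctan(0.16/9.6) = 0.95°
∠H(j0.16) = 10.19° − 0.95° = 9.24°

9.2°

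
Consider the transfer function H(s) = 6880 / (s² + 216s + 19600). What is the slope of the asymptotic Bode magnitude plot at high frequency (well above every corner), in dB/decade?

-40 dB/decade

With 0 zeros and 2 poles, the high-frequency asymptotic slope is 20 × (0 − 2) = -40 dB/decade.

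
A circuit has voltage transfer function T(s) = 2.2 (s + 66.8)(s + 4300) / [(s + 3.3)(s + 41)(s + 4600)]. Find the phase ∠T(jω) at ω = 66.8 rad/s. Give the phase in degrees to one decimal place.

∠(j66.8 + 66.8) = arctan(66.8/66.8) = 45.00°
∠(j66.8 + 4300) = arctan(66.8/4300) = 0.89°
∠(j66.8 + 3.3) = arctan(66.8/3.3) = 87.17°
∠(j66.8 + 41) = arctan(66.8/41) = 58.46°
∠(j66.8 + 4600) = arctan(66.8/4600) = 0.83°
∠T(j66.8) = 45.00° + 0.89° − (87.17° + 58.46° + 0.83°) = -100.57°

-100.6°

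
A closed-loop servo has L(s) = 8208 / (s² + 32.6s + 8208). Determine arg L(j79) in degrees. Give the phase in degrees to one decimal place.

∠[(j79)² + 32.6(j79) + 8208] = ∠[1967 + j2575.4] = 52.63°
∠L(j79) = −52.63° = -52.63°

-52.6 deg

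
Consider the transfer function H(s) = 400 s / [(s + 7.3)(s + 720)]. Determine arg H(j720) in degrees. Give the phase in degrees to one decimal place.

-44.4°

∠(j720) = 90.00°
∠(j720 + 7.3) = arctan(720/7.3) = 89.42°
∠(j720 + 720) = arctan(720/720) = 45.00°
∠H(j720) = 90.00° − (89.42° + 45.00°) = -44.42°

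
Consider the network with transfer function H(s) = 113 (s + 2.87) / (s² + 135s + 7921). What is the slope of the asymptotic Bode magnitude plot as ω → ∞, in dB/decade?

With 1 zero and 2 poles, the high-frequency asymptotic slope is 20 × (1 − 2) = -20 dB/decade.

-20 dB/decade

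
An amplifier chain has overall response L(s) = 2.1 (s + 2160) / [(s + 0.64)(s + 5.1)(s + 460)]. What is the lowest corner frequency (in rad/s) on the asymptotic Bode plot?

0.64 rad/s

Break frequencies occur at each pole and zero magnitude: 0.64 rad/s, 5.1 rad/s, 460 rad/s, 2160 rad/s.
The lowest is 0.64 rad/s.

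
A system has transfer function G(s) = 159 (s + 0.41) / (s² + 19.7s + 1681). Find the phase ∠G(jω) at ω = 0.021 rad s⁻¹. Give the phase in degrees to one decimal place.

2.9°

∠(j0.021 + 0.41) = arctan(0.021/0.41) = 2.93°
∠[(j0.021)² + 19.7(j0.021) + 1681] = ∠[1681 + j0.4137] = 0.01°
∠G(j0.021) = 2.93° − 0.01° = 2.92°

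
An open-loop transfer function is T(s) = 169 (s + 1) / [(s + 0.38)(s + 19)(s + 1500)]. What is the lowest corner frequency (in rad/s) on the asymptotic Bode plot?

Break frequencies occur at each pole and zero magnitude: 0.38 rad/s, 1 rad/s, 19 rad/s, 1500 rad/s.
The lowest is 0.38 rad/s.

0.38 rad/s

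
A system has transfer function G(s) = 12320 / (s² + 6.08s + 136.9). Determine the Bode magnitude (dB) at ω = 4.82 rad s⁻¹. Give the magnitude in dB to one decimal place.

40.4 dB

|(j4.82)² + 6.08(j4.82) + 136.9| = |113.67 + j29.306| = 117.4
|G(j4.82)| = 12320 / 117.4 = 104.95
20 log₁₀(104.95) = 40.42 dB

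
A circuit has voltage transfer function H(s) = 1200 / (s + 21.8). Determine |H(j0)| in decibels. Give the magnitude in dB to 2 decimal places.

H(0) = 1200 / 21.8 = 55.046
20 log₁₀(55.046) = 34.814 dB

34.81 dB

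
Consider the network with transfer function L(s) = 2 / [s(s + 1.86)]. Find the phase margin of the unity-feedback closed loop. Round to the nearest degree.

Gain crossover: |L(jω)| = 1 at ω ≈ 0.956 rad/s.
∠L(j0.956) = −90° − arctan(0.956/1.86) ≈ -117.21°
PM = 180° + (-117.21°) = 62.79°

63°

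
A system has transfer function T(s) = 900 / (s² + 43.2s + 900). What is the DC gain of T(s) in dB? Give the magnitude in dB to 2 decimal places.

0.00 dB

T(0) = 900 / 900 = 1
20 log₁₀(1) = 0.000 dB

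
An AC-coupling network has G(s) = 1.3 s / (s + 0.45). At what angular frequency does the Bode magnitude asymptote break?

0.45 rad/sec

The single real pole at s = −0.45 gives a corner at ω = 0.45 rad/sec.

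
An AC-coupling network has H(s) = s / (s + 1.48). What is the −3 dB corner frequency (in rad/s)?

1.48 rad/s

For a single-pole high-pass, the −3 dB point is at the pole: ω = 1.48 rad/s.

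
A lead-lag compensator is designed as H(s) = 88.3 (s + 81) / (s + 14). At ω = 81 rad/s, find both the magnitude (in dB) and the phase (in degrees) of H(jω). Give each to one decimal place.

|H| = 41.8 dB, ∠H = -35.2°

|j81 + 81| = √(81² + 81²) = 114.6
|j81 + 14| = √(81² + 14²) = 82.2
|H(j81)| = 88.3 × 114.6 / 82.2 = 123.05
20 log₁₀(123.05) = 41.80 dB
∠(j81 + 81) = arctan(81/81) = 45.00°
∠(j81 + 14) = arctan(81/14) = 80.19°
∠H(j81) = 45.00° − 80.19° = -35.19°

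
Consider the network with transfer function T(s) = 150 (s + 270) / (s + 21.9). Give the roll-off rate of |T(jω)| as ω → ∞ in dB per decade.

0 dB/decade

With 1 zero and 1 pole, the high-frequency asymptotic slope is 20 × (1 − 1) = 0 dB/decade.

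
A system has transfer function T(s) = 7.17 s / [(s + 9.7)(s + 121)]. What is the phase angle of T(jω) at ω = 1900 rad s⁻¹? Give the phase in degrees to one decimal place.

-86.1°

∠(j1900) = 90.00°
∠(j1900 + 9.7) = arctan(1900/9.7) = 89.71°
∠(j1900 + 121) = arctan(1900/121) = 86.36°
∠T(j1900) = 90.00° − (89.71° + 86.36°) = -86.06°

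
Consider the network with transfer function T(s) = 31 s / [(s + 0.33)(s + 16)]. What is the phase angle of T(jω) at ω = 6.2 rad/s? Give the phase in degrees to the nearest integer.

-18°

∠(j6.2) = 90.00°
∠(j6.2 + 0.33) = arctan(6.2/0.33) = 86.95°
∠(j6.2 + 16) = arctan(6.2/16) = 21.18°
∠T(j6.2) = 90.00° − (86.95° + 21.18°) = -18.13°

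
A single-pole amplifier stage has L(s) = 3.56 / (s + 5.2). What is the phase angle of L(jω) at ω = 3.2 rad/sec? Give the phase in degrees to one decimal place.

-31.6 deg

∠(j3.2 + 5.2) = arctan(3.2/5.2) = 31.61°
∠L(j3.2) = −31.61° = -31.61°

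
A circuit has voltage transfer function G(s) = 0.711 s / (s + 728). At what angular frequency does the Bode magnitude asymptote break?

728 rad s⁻¹

The single real pole at s = −728 gives a corner at ω = 728 rad s⁻¹.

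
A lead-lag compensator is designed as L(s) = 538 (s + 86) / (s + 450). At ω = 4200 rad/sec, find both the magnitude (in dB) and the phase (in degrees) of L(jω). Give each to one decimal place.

|L| = 54.6 dB, ∠L = 4.9 deg

|j4200 + 86| = √(4200² + 86²) = 4201
|j4200 + 450| = √(4200² + 450²) = 4224
|L(j4200)| = 538 × 4201 / 4224 = 535.05
20 log₁₀(535.05) = 54.57 dB
∠(j4200 + 86) = arctan(4200/86) = 88.83°
∠(j4200 + 450) = arctan(4200/450) = 83.88°
∠L(j4200) = 88.83° − 83.88° = 4.94°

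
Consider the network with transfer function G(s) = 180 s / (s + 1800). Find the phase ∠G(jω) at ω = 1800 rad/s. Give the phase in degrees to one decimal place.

∠(j1800) = 90.00°
∠(j1800 + 1800) = arctan(1800/1800) = 45.00°
∠G(j1800) = 90.00° − 45.00° = 45.00°

45.0°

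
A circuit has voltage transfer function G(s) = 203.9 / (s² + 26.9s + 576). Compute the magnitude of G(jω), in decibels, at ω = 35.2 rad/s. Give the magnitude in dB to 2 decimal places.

|(j35.2)² + 26.9(j35.2) + 576| = |-663.04 + j946.88| = 1156
|G(j35.2)| = 203.9 / 1156 = 0.17639
20 log₁₀(0.17639) = -15.070 dB

-15.07 dB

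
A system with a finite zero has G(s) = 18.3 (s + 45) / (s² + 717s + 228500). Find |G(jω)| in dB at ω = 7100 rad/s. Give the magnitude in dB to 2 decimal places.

-51.78 dB

|j7100 + 45| = √(7100² + 45²) = 7100
|(j7100)² + 717(j7100) + 228500| = |-5.0182e+07 + j5.0907e+06| = 5.044e+07
|G(j7100)| = 18.3 × 7100 / 5.044e+07 = 0.002576
20 log₁₀(0.002576) = -51.781 dB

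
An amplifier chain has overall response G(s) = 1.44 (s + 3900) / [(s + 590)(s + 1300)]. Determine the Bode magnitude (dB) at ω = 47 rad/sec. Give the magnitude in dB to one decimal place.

-42.7 dB

|j47 + 3900| = √(47² + 3900²) = 3900
|j47 + 590| = √(47² + 590²) = 591.9
|j47 + 1300| = √(47² + 1300²) = 1301
|G(j47)| = 1.44 × 3900 / (591.9 × 1301) = 0.0072947
20 log₁₀(0.0072947) = -42.74 dB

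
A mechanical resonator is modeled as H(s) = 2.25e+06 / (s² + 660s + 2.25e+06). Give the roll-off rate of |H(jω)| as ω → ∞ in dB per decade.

-40 dB/decade

With 0 zeros and 2 poles, the high-frequency asymptotic slope is 20 × (0 − 2) = -40 dB/decade.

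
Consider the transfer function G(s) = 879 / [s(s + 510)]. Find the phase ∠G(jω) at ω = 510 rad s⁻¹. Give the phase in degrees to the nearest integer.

-135°

∠(j510 + 510) = arctan(510/510) = 45.00°
∠(j510) = 90.00°
∠G(j510) = − (45.00° + 90.00°) = -135.00°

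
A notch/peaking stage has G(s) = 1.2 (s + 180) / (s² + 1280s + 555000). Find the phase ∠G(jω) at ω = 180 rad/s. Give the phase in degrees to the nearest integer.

21°

∠(j180 + 180) = arctan(180/180) = 45.00°
∠[(j180)² + 1280(j180) + 555000] = ∠[5.226e+05 + j2.304e+05] = 23.79°
∠G(j180) = 45.00° − 23.79° = 21.21°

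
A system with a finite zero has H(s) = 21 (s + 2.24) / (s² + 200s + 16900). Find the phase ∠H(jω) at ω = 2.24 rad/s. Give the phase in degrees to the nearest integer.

∠(j2.24 + 2.24) = arctan(2.24/2.24) = 45.00°
∠[(j2.24)² + 200(j2.24) + 16900] = ∠[16895 + j448] = 1.52°
∠H(j2.24) = 45.00° − 1.52° = 43.48°

43 deg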